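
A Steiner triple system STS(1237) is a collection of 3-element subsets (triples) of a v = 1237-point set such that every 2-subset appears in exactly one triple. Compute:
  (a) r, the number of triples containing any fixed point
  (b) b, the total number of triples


An STS(v) is a 2-(v, 3, 1) BIBD: block size k = 3, λ = 1.
Replication: r(k − 1) = λ(v − 1) ⇒ r·2 = 1237 − 1 = 1236 ⇒ r = 618.
Block count: b = v(v − 1)/6 = 1237·1236/6 = 1528932/6 = 254822.

r = 618, b = 254822.


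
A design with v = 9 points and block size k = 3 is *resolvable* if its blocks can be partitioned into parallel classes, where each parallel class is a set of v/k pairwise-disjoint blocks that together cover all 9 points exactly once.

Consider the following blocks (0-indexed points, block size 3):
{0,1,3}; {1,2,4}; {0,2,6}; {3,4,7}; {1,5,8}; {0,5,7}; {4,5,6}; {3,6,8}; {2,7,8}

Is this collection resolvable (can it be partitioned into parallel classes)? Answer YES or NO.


v = 9, block size k = 3, number of blocks = 9.
For resolvability, blocks must partition into parallel classes of size v/k = 3.
Total blocks must therefore be a multiple of 3: 9 = 3·3 + 0 ⇒ divisible ✓.
Greedy packing gives 3 candidate class(es). Each should be a full parallel class (size 3, covers all 9 points).
  Class 1 (3 blocks): {0,1,3}; {4,5,6}; {2,7,8}. Points covered: [0, 1, 2, 3, 4, 5, 6, 7, 8].
  Class 2 (3 blocks): {1,2,4}; {0,5,7}; {3,6,8}. Points covered: [0, 1, 2, 3, 4, 5, 6, 7, 8].
  Class 3 (3 blocks): {0,2,6}; {3,4,7}; {1,5,8}. Points covered: [0, 1, 2, 3, 4, 5, 6, 7, 8].
All classes full (size 3)? YES. All classes cover every point? YES.
Resolvable? YES.

YES


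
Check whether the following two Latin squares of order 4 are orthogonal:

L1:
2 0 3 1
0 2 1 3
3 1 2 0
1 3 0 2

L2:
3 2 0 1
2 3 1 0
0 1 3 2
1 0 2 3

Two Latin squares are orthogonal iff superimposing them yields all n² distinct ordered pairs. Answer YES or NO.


Form the n² = 16 superimposed pairs (L1[i][j], L2[i][j]), row by row (rows and columns indexed from 0):
row 0: (2,3) (0,2) (3,0) (1,1)
row 1: (0,2) (2,3) (1,1) (3,0)
row 2: (3,0) (1,1) (2,3) (0,2)
row 3: (1,1) (3,0) (0,2) (2,3)
Orthogonality requires all 16 pairs distinct.
But the pair (0,2) repeats: cell (0,1) has L1 = 0, L2 = 2, and cell (1,0) has L1 = 0, L2 = 2.
A repeated pair means some other pair never occurs (only 4 distinct pairs out of 16), so the squares are not orthogonal.
Conclusion: NO.

NO


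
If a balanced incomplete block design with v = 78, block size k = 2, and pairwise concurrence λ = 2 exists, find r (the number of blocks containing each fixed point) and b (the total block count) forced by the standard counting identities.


Any 2-(v, k, λ) BIBD satisfies two necessary conditions:
  (i)  Each point sits in r blocks, and counting incidences through any fixed point gives r(k − 1) = λ(v − 1), so r = λ(v − 1)/(k − 1).
  (ii) Total incidences bk = vr, so b = vr/k.
Step 1: r = λ(v − 1)/(k − 1) = 2·(78 − 1)/(2 − 1) = 2·77/1 = 154/1 = 154.
Step 2: b = vr/k = 78·154/2 = 12012/2 = 6006.
Check integrality: r = 154 ∈ Z ✓, b = 6006 ∈ Z ✓.
(These identities are necessary conditions: they determine r and b for any design with these parameters, but do not by themselves prove that one exists.)

r = 154, b = 6006.


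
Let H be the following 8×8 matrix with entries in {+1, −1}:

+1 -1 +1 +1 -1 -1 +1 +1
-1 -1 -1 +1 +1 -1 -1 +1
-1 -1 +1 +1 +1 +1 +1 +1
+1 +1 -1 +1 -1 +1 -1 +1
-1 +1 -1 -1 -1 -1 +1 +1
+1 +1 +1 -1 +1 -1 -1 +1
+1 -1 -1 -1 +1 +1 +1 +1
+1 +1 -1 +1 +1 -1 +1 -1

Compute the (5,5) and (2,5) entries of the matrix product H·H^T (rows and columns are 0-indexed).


Row 2 of H: [-1, -1, 1, 1, 1, 1, 1, 1].
Row 5 of H: [1, 1, 1, -1, 1, -1, -1, 1].
(H·H^T)[5][5] = Σ_j H[5][j]·H[5][j] = (1)² + (1)² + (1)² + (-1)² + (1)² + (-1)² + (-1)² + (1)² = 1 + 1 + 1 + 1 + 1 + 1 + 1 + 1 = 8.
(H·H^T)[2][5] = Σ_j H[2][j]·H[5][j] = (-1)·(1) + (-1)·(1) + (1)·(1) + (1)·(-1) + (1)·(1) + (1)·(-1) + (1)·(-1) + (1)·(1) = -1 + -1 + 1 + -1 + 1 + -1 + -1 + 1 = -2.
Rows 2 and 5 are not orthogonal (dot product = -2 ≠ 0), so H is not a Hadamard matrix.

(5,5) entry = 8; (2,5) entry = -2.


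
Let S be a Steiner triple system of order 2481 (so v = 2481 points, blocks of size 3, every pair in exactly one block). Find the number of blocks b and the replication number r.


An STS(v) is a 2-(v, 3, 1) BIBD: block size k = 3, λ = 1.
Replication: r(k − 1) = λ(v − 1) ⇒ r·2 = 2481 − 1 = 2480 ⇒ r = 1240.
Block count: b = v(v − 1)/6 = 2481·2480/6 = 6152880/6 = 1025480.
(Check via bk = vr: 1025480·3 = 3076440 = 2481·1240 = 3076440 ✓.)

r = 1240, b = 1025480.


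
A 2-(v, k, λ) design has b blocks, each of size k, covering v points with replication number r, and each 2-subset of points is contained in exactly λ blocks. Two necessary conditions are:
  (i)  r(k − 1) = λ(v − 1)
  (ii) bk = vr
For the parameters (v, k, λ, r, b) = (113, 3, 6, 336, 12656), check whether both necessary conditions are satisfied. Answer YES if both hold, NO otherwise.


Condition (i): r(k − 1) = 336·2 = 672; λ(v − 1) = 6·112 = 672. Match? YES.
Condition (ii): bk = 12656·3 = 37968; vr = 113·336 = 37968. Match? YES.
Both conditions hold? YES.

YES


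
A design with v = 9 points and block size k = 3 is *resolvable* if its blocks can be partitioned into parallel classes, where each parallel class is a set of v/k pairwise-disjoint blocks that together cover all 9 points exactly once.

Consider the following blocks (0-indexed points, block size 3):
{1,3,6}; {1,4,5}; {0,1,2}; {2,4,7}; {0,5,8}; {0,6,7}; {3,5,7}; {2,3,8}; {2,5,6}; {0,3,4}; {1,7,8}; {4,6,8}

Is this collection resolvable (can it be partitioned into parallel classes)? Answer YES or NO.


v = 9, block size k = 3, number of blocks = 12.
For resolvability, blocks must partition into parallel classes of size v/k = 3.
Total blocks must therefore be a multiple of 3: 12 = 3·4 + 0 ⇒ divisible ✓.
Greedy packing gives 4 candidate class(es). Each should be a full parallel class (size 3, covers all 9 points).
  Class 1 (3 blocks): {1,3,6}; {2,4,7}; {0,5,8}. Points covered: [0, 1, 2, 3, 4, 5, 6, 7, 8].
  Class 2 (3 blocks): {1,4,5}; {0,6,7}; {2,3,8}. Points covered: [0, 1, 2, 3, 4, 5, 6, 7, 8].
  Class 3 (3 blocks): {0,1,2}; {3,5,7}; {4,6,8}. Points covered: [0, 1, 2, 3, 4, 5, 6, 7, 8].
  Class 4 (3 blocks): {2,5,6}; {0,3,4}; {1,7,8}. Points covered: [0, 1, 2, 3, 4, 5, 6, 7, 8].
All classes full (size 3)? YES. All classes cover every point? YES.
Resolvable? YES.

YES


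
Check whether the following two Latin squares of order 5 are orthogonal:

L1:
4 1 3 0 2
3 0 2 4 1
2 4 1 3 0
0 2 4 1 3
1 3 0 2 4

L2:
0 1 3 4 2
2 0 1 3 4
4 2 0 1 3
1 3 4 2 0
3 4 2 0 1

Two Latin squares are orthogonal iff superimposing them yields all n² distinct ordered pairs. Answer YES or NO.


Form the n² = 25 superimposed pairs (L1[i][j], L2[i][j]), row by row (rows and columns indexed from 0):
row 0: (4,0) (1,1) (3,3) (0,4) (2,2)
row 1: (3,2) (0,0) (2,1) (4,3) (1,4)
row 2: (2,4) (4,2) (1,0) (3,1) (0,3)
row 3: (0,1) (2,3) (4,4) (1,2) (3,0)
row 4: (1,3) (3,4) (0,2) (2,0) (4,1)
Orthogonality requires all 25 pairs distinct.
Check by first coordinate: for each symbol s of L1, list the L2 entries in the n cells where L1 = s; they must all differ.
  L1 = 0: L2 entries (in reading order) 4, 0, 3, 1, 2 — all 5 distinct ✓
  L1 = 1: L2 entries (in reading order) 1, 4, 0, 2, 3 — all 5 distinct ✓
  L1 = 2: L2 entries (in reading order) 2, 1, 4, 3, 0 — all 5 distinct ✓
  L1 = 3: L2 entries (in reading order) 3, 2, 1, 0, 4 — all 5 distinct ✓
  L1 = 4: L2 entries (in reading order) 0, 3, 2, 4, 1 — all 5 distinct ✓
Every symbol of L1 meets every symbol of L2 exactly once, so all 25 pairs are distinct (25 of 25).
Conclusion: YES.

YES


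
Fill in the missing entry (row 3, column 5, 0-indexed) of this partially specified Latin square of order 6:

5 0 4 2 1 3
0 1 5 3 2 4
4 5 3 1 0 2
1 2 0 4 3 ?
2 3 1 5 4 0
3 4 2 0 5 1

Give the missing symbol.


Row 3 contains symbols [0, 1, 2, 3, 4] — missing [5].
Column 5 contains symbols [0, 1, 2, 3, 4] — missing [5].
The missing symbol must appear in both missing sets; intersection = [5].
Therefore the hidden value is 5.

Missing value = 5.


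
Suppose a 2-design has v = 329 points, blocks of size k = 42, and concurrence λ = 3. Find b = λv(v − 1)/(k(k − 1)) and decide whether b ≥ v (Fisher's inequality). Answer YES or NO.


r = λ(v − 1)/(k − 1) = 3·328/41 = 24.
b = vr/k = 329·24/42 = 188.
Fisher's inequality: b ≥ v ⇔ 188 ≥ 329? NO.

NO


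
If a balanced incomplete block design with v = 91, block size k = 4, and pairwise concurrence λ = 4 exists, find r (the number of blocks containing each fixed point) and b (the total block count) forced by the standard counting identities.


Any 2-(v, k, λ) BIBD satisfies two necessary conditions:
  (i)  Each point sits in r blocks, and counting incidences through any fixed point gives r(k − 1) = λ(v − 1), so r = λ(v − 1)/(k − 1).
  (ii) Total incidences bk = vr, so b = vr/k.
Step 1: r = λ(v − 1)/(k − 1) = 4·(91 − 1)/(4 − 1) = 4·90/3 = 360/3 = 120.
Step 2: b = vr/k = 91·120/4 = 10920/4 = 2730.
Check integrality: r = 120 ∈ Z ✓, b = 2730 ∈ Z ✓.
(These identities are necessary conditions: they determine r and b for any design with these parameters, but do not by themselves prove that one exists.)

r = 120, b = 2730.


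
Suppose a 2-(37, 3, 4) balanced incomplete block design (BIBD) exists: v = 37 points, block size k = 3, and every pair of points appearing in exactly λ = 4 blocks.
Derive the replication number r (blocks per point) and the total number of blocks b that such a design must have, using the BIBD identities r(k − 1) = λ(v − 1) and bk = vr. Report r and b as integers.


Any 2-(v, k, λ) BIBD satisfies two necessary conditions:
  (i)  Each point sits in r blocks, and counting incidences through any fixed point gives r(k − 1) = λ(v − 1), so r = λ(v − 1)/(k − 1).
  (ii) Total incidences bk = vr, so b = vr/k.
Step 1: r = λ(v − 1)/(k − 1) = 4·(37 − 1)/(3 − 1) = 4·36/2 = 144/2 = 72.
Step 2: b = vr/k = 37·72/3 = 2664/3 = 888.
Check integrality: r = 72 ∈ Z ✓, b = 888 ∈ Z ✓.
(These identities are necessary conditions: they determine r and b for any design with these parameters, but do not by themselves prove that one exists.)

r = 72, b = 888.


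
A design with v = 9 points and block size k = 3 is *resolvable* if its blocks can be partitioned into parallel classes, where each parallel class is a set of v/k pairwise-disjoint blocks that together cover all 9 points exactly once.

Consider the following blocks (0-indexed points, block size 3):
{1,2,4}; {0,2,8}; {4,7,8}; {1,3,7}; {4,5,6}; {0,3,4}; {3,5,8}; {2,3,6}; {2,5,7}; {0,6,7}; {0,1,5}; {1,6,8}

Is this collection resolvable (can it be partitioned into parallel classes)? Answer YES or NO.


v = 9, block size k = 3, number of blocks = 12.
For resolvability, blocks must partition into parallel classes of size v/k = 3.
Total blocks must therefore be a multiple of 3: 12 = 3·4 + 0 ⇒ divisible ✓.
Greedy packing gives 4 candidate class(es). Each should be a full parallel class (size 3, covers all 9 points).
  Class 1 (3 blocks): {1,2,4}; {3,5,8}; {0,6,7}. Points covered: [0, 1, 2, 3, 4, 5, 6, 7, 8].
  Class 2 (3 blocks): {0,2,8}; {1,3,7}; {4,5,6}. Points covered: [0, 1, 2, 3, 4, 5, 6, 7, 8].
  Class 3 (3 blocks): {4,7,8}; {2,3,6}; {0,1,5}. Points covered: [0, 1, 2, 3, 4, 5, 6, 7, 8].
  Class 4 (3 blocks): {0,3,4}; {2,5,7}; {1,6,8}. Points covered: [0, 1, 2, 3, 4, 5, 6, 7, 8].
All classes full (size 3)? YES. All classes cover every point? YES.
Resolvable? YES.

YES


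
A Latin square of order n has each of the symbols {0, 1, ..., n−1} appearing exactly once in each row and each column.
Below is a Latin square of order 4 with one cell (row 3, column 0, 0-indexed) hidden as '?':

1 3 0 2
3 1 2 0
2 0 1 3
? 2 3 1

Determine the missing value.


Row 3 contains symbols [1, 2, 3] — missing [0].
Column 0 contains symbols [1, 2, 3] — missing [0].
The missing symbol must appear in both missing sets; intersection = [0].
Therefore the hidden value is 0.

Missing value = 0.


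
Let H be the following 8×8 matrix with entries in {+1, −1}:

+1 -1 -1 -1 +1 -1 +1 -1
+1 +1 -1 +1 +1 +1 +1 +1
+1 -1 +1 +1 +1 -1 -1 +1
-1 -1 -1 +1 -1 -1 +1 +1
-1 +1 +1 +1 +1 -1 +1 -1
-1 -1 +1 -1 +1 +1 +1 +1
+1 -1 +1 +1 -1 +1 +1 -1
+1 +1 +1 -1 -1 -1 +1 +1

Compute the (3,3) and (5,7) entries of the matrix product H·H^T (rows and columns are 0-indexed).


Row 3 of H: [-1, -1, -1, 1, -1, -1, 1, 1].
Row 5 of H: [-1, -1, 1, -1, 1, 1, 1, 1].
Row 7 of H: [1, 1, 1, -1, -1, -1, 1, 1].
(H·H^T)[3][3] = Σ_j H[3][j]·H[3][j] = (-1)² + (-1)² + (-1)² + (1)² + (-1)² + (-1)² + (1)² + (1)² = 1 + 1 + 1 + 1 + 1 + 1 + 1 + 1 = 8.
(H·H^T)[5][7] = Σ_j H[5][j]·H[7][j] = (-1)·(1) + (-1)·(1) + (1)·(1) + (-1)·(-1) + (1)·(-1) + (1)·(-1) + (1)·(1) + (1)·(1) = -1 + -1 + 1 + 1 + -1 + -1 + 1 + 1 = 0.
So rows 5 and 7 are orthogonal; the diagonal entry equals n = 8.

(3,3) entry = 8; (5,7) entry = 0.


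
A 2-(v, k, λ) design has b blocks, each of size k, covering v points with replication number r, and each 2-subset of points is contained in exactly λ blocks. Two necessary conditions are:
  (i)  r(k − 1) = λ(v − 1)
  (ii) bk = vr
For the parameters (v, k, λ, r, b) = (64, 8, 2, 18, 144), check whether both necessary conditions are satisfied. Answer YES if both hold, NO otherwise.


Condition (i): r(k − 1) = 18·7 = 126; λ(v − 1) = 2·63 = 126. Match? YES.
Condition (ii): bk = 144·8 = 1152; vr = 64·18 = 1152. Match? YES.
Both conditions hold? YES.

YES


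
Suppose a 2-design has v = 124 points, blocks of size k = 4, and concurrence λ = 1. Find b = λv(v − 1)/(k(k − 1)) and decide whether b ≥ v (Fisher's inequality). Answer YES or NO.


b = λv(v − 1)/(k(k − 1)) = 1·124·123/(4·3) = 15252/12 = 1271.
Compare with v = 124: b ≥ v, so Fisher's inequality holds.

YES


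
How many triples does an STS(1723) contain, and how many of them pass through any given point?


An STS(v) is a 2-(v, 3, 1) BIBD: block size k = 3, λ = 1.
Replication: r(k − 1) = λ(v − 1) ⇒ r·2 = 1723 − 1 = 1722 ⇒ r = 861.
Block count: bk = vr ⇒ b·3 = 1723·861 = 1483503 ⇒ b = 494501.

r = 861, b = 494501.


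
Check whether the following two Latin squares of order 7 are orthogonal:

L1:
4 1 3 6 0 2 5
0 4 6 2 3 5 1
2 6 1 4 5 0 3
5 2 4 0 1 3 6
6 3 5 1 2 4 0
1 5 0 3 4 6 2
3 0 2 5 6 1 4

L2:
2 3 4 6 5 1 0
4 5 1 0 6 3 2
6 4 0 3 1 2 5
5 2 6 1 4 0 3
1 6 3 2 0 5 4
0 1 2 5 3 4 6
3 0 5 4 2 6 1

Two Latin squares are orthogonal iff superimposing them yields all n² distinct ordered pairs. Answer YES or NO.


Form the n² = 49 superimposed pairs (L1[i][j], L2[i][j]), row by row (rows and columns indexed from 0):
row 0: (4,2) (1,3) (3,4) (6,6) (0,5) (2,1) (5,0)
row 1: (0,4) (4,5) (6,1) (2,0) (3,6) (5,3) (1,2)
row 2: (2,6) (6,4) (1,0) (4,3) (5,1) (0,2) (3,5)
row 3: (5,5) (2,2) (4,6) (0,1) (1,4) (3,0) (6,3)
row 4: (6,1) (3,6) (5,3) (1,2) (2,0) (4,5) (0,4)
row 5: (1,0) (5,1) (0,2) (3,5) (4,3) (6,4) (2,6)
row 6: (3,3) (0,0) (2,5) (5,4) (6,2) (1,6) (4,1)
Orthogonality requires all 49 pairs distinct.
But the pair (6,1) repeats: cell (1,2) has L1 = 6, L2 = 1, and cell (4,0) has L1 = 6, L2 = 1.
A repeated pair means some other pair never occurs (only 35 distinct pairs out of 49), so the squares are not orthogonal.
Conclusion: NO.

NO


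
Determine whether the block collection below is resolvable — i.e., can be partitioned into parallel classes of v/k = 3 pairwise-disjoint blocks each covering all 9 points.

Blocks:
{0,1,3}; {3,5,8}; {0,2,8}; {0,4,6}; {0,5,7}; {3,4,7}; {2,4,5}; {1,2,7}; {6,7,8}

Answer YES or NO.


v = 9, block size k = 3, number of blocks = 9.
For resolvability, blocks must partition into parallel classes of size v/k = 3.
Total blocks must therefore be a multiple of 3: 9 = 3·3 + 0 ⇒ divisible ✓.
Consider block {0,2,8}. The only other block(s) in the collection disjoint from it are {3,4,7} — just 1 block(s). Any parallel class containing {0,2,8} would need 2 other blocks each disjoint from it, so no parallel class of size 3 can contain {0,2,8}.
Since every block must belong to some parallel class in a resolution, the collection cannot be partitioned into parallel classes.
Resolvable? NO.

NO


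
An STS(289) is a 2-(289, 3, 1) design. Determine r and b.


An STS(v) is a 2-(v, 3, 1) BIBD: block size k = 3, λ = 1.
Replication: r(k − 1) = λ(v − 1) ⇒ r·2 = 289 − 1 = 288 ⇒ r = 144.
Block count: b = v(v − 1)/6 = 289·288/6 = 83232/6 = 13872.

r = 144, b = 13872.


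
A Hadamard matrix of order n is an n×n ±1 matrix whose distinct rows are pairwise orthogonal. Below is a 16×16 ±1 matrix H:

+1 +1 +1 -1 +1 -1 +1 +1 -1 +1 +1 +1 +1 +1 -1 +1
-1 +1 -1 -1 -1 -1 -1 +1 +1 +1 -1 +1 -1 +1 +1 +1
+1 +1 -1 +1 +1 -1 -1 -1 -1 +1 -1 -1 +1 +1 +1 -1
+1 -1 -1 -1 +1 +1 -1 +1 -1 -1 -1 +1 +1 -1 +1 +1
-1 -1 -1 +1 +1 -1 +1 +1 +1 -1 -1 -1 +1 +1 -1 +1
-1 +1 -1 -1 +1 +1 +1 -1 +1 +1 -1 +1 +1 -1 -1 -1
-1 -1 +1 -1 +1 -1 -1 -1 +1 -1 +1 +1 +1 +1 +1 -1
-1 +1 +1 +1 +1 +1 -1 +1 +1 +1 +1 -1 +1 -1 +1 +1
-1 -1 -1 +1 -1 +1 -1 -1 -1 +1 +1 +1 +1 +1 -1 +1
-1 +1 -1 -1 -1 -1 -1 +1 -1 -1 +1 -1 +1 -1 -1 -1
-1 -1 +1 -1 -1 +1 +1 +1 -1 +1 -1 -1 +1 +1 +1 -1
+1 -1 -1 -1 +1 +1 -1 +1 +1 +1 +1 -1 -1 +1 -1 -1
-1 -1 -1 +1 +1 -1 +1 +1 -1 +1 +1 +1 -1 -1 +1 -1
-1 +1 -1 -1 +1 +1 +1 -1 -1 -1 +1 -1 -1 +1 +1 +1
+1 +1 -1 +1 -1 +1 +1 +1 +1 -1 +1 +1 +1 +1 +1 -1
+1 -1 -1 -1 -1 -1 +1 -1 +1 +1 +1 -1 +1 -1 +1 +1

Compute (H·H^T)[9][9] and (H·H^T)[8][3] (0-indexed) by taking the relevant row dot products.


Row 3 of H: [1, -1, -1, -1, 1, 1, -1, 1, -1, -1, -1, 1, 1, -1, 1, 1].
Row 8 of H: [-1, -1, -1, 1, -1, 1, -1, -1, -1, 1, 1, 1, 1, 1, -1, 1].
Row 9 of H: [-1, 1, -1, -1, -1, -1, -1, 1, -1, -1, 1, -1, 1, -1, -1, -1].
(H·H^T)[9][9] = Σ_j H[9][j]·H[9][j] = (-1)² + (1)² + (-1)² + (-1)² + (-1)² + (-1)² + (-1)² + (1)² + (-1)² + (-1)² + (1)² + (-1)² + (1)² + (-1)² + (-1)² + (-1)² = 1 + 1 + 1 + 1 + 1 + 1 + 1 + 1 + 1 + 1 + 1 + 1 + 1 + 1 + 1 + 1 = 16.
(H·H^T)[8][3] = Σ_j H[8][j]·H[3][j] = (-1)·(1) + (-1)·(-1) + (-1)·(-1) + (1)·(-1) + (-1)·(1) + (1)·(1) + (-1)·(-1) + (-1)·(1) + (-1)·(-1) + (1)·(-1) + (1)·(-1) + (1)·(1) + (1)·(1) + (1)·(-1) + (-1)·(1) + (1)·(1) = -1 + 1 + 1 + -1 + -1 + 1 + 1 + -1 + 1 + -1 + -1 + 1 + 1 + -1 + -1 + 1 = 0.
So rows 8 and 3 are orthogonal; the diagonal entry equals n = 16.

(9,9) entry = 16; (8,3) entry = 0.


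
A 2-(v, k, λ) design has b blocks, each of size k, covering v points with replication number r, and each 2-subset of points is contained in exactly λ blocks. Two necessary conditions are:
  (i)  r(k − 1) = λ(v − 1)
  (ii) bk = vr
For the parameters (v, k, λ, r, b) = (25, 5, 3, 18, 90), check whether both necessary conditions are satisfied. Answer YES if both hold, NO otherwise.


Condition (i): r(k − 1) = 18·4 = 72; λ(v − 1) = 3·24 = 72. Match? YES.
Condition (ii): bk = 90·5 = 450; vr = 25·18 = 450. Match? YES.
Both conditions hold? YES.

YES


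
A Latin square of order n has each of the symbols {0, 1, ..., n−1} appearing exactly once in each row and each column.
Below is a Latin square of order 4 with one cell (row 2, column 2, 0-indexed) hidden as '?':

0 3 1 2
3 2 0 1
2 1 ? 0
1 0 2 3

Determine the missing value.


Row 2 contains symbols [0, 1, 2] — missing [3].
Column 2 contains symbols [0, 1, 2] — missing [3].
The missing symbol must appear in both missing sets; intersection = [3].
Therefore the hidden value is 3.

Missing value = 3.


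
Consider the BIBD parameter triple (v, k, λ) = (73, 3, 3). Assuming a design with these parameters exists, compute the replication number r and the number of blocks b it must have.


Any 2-(v, k, λ) BIBD satisfies two necessary conditions:
  (i)  Each point sits in r blocks, and counting incidences through any fixed point gives r(k − 1) = λ(v − 1), so r = λ(v − 1)/(k − 1).
  (ii) Total incidences bk = vr, so b = vr/k.
Step 1: r = λ(v − 1)/(k − 1) = 3·(73 − 1)/(3 − 1) = 3·72/2 = 216/2 = 108.
Step 2: b = vr/k = 73·108/3 = 7884/3 = 2628.
Check integrality: r = 108 ∈ Z ✓, b = 2628 ∈ Z ✓.
(These identities are necessary conditions: they determine r and b for any design with these parameters, but do not by themselves prove that one exists.)

r = 108, b = 2628.


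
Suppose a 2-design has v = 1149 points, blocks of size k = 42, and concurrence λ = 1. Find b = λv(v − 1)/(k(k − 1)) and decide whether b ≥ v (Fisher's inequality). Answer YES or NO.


r = λ(v − 1)/(k − 1) = 1·1148/41 = 28.
b = vr/k = 1149·28/42 = 766.
Fisher's inequality: b ≥ v ⇔ 766 ≥ 1149? NO.

NO


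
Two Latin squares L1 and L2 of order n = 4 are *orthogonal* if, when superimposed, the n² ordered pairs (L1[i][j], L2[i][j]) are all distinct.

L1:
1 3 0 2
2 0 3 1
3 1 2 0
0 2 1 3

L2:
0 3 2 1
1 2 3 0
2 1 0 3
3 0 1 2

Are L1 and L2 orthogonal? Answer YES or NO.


Form the n² = 16 superimposed pairs (L1[i][j], L2[i][j]), row by row (rows and columns indexed from 0):
row 0: (1,0) (3,3) (0,2) (2,1)
row 1: (2,1) (0,2) (3,3) (1,0)
row 2: (3,2) (1,1) (2,0) (0,3)
row 3: (0,3) (2,0) (1,1) (3,2)
Orthogonality requires all 16 pairs distinct.
But the pair (2,1) repeats: cell (0,3) has L1 = 2, L2 = 1, and cell (1,0) has L1 = 2, L2 = 1.
A repeated pair means some other pair never occurs (only 8 distinct pairs out of 16), so the squares are not orthogonal.
Conclusion: NO.

NO


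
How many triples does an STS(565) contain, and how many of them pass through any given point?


An STS(v) is a 2-(v, 3, 1) BIBD: block size k = 3, λ = 1.
Replication: r(k − 1) = λ(v − 1) ⇒ r·2 = 565 − 1 = 564 ⇒ r = 282.
Block count: bk = vr ⇒ b·3 = 565·282 = 159330 ⇒ b = 53110.

r = 282, b = 53110.


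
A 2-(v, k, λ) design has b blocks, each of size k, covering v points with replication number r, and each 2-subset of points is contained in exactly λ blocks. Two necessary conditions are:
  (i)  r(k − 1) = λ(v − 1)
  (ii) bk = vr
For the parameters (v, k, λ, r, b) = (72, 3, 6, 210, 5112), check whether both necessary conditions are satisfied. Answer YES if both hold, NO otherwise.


Condition (i): r(k − 1) = 210·2 = 420; λ(v − 1) = 6·71 = 426. Match? NO.
Condition (ii): bk = 5112·3 = 15336; vr = 72·210 = 15120. Match? NO.
Both conditions hold? NO.

NO


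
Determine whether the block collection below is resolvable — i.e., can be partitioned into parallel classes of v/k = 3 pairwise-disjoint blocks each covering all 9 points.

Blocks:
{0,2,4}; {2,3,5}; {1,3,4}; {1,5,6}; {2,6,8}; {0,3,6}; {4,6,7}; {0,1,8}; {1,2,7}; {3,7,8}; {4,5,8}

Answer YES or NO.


v = 9, block size k = 3, number of blocks = 11.
For resolvability, blocks must partition into parallel classes of size v/k = 3.
Total blocks must therefore be a multiple of 3: 11 = 3·3 + 2 ⇒ not divisible ✗.
Resolvable? NO.

NO


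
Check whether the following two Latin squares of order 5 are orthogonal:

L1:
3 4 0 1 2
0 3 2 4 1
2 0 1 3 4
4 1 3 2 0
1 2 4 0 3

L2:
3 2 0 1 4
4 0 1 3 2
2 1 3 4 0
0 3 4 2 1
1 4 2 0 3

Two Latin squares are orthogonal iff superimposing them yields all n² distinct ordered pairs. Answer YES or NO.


Form the n² = 25 superimposed pairs (L1[i][j], L2[i][j]), row by row (rows and columns indexed from 0):
row 0: (3,3) (4,2) (0,0) (1,1) (2,4)
row 1: (0,4) (3,0) (2,1) (4,3) (1,2)
row 2: (2,2) (0,1) (1,3) (3,4) (4,0)
row 3: (4,0) (1,3) (3,4) (2,2) (0,1)
row 4: (1,1) (2,4) (4,2) (0,0) (3,3)
Orthogonality requires all 25 pairs distinct.
But the pair (4,0) repeats: cell (2,4) has L1 = 4, L2 = 0, and cell (3,0) has L1 = 4, L2 = 0.
A repeated pair means some other pair never occurs (only 15 distinct pairs out of 25), so the squares are not orthogonal.
Conclusion: NO.

NO


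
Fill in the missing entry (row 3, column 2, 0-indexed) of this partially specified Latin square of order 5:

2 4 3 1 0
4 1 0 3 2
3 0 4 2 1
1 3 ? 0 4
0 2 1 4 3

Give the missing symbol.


Row 3 contains symbols [0, 1, 3, 4] — missing [2].
Column 2 contains symbols [0, 1, 3, 4] — missing [2].
The missing symbol must appear in both missing sets; intersection = [2].
Therefore the hidden value is 2.

Missing value = 2.


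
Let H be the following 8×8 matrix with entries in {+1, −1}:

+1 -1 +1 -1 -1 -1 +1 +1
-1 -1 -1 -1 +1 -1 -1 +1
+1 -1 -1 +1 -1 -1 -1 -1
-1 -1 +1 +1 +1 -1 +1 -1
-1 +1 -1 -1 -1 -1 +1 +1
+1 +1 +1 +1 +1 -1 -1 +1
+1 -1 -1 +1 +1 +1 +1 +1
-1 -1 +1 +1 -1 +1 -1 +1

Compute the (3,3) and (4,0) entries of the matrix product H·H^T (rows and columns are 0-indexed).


Row 0 of H: [1, -1, 1, -1, -1, -1, 1, 1].
Row 3 of H: [-1, -1, 1, 1, 1, -1, 1, -1].
Row 4 of H: [-1, 1, -1, -1, -1, -1, 1, 1].
(H·H^T)[3][3] = Σ_j H[3][j]·H[3][j] = (-1)² + (-1)² + (1)² + (1)² + (1)² + (-1)² + (1)² + (-1)² = 1 + 1 + 1 + 1 + 1 + 1 + 1 + 1 = 8.
(H·H^T)[4][0] = Σ_j H[4][j]·H[0][j] = (-1)·(1) + (1)·(-1) + (-1)·(1) + (-1)·(-1) + (-1)·(-1) + (-1)·(-1) + (1)·(1) + (1)·(1) = -1 + -1 + -1 + 1 + 1 + 1 + 1 + 1 = 2.
Rows 4 and 0 are not orthogonal (dot product = 2 ≠ 0), so H is not a Hadamard matrix.

(3,3) entry = 8; (4,0) entry = 2.


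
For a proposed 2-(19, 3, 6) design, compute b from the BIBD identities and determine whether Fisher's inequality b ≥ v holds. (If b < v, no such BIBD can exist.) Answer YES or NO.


b = λv(v − 1)/(k(k − 1)) = 6·19·18/(3·2) = 2052/6 = 342.
Compare with v = 19: b ≥ v, so Fisher's inequality holds.

YES


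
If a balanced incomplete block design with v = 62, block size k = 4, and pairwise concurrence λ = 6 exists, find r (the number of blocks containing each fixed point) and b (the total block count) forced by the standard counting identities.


Any 2-(v, k, λ) BIBD satisfies two necessary conditions:
  (i)  Each point sits in r blocks, and counting incidences through any fixed point gives r(k − 1) = λ(v − 1), so r = λ(v − 1)/(k − 1).
  (ii) Total incidences bk = vr, so b = vr/k.
Step 1: r = λ(v − 1)/(k − 1) = 6·(62 − 1)/(4 − 1) = 6·61/3 = 366/3 = 122.
Step 2: b = vr/k = 62·122/4 = 7564/4 = 1891.
Check integrality: r = 122 ∈ Z ✓, b = 1891 ∈ Z ✓.
(These identities are necessary conditions: they determine r and b for any design with these parameters, but do not by themselves prove that one exists.)

r = 122, b = 1891.


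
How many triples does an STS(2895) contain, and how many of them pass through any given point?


An STS(v) is a 2-(v, 3, 1) BIBD: block size k = 3, λ = 1.
Replication: r(k − 1) = λ(v − 1) ⇒ r·2 = 2895 − 1 = 2894 ⇒ r = 1447.
Block count: bk = vr ⇒ b·3 = 2895·1447 = 4189065 ⇒ b = 1396355.

r = 1447, b = 1396355.


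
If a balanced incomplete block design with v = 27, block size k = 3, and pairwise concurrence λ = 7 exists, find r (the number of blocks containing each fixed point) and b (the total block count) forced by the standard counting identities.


Any 2-(v, k, λ) BIBD satisfies two necessary conditions:
  (i)  Each point sits in r blocks, and counting incidences through any fixed point gives r(k − 1) = λ(v − 1), so r = λ(v − 1)/(k − 1).
  (ii) Total incidences bk = vr, so b = vr/k.
Step 1: r = λ(v − 1)/(k − 1) = 7·(27 − 1)/(3 − 1) = 7·26/2 = 182/2 = 91.
Step 2: b = vr/k = 27·91/3 = 2457/3 = 819.
Check integrality: r = 91 ∈ Z ✓, b = 819 ∈ Z ✓.
(These identities are necessary conditions: they determine r and b for any design with these parameters, but do not by themselves prove that one exists.)

r = 91, b = 819.


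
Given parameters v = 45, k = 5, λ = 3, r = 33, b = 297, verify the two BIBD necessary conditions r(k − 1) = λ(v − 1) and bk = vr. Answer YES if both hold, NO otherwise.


Condition (i): r(k − 1) = 33·4 = 132; λ(v − 1) = 3·44 = 132. Match? YES.
Condition (ii): bk = 297·5 = 1485; vr = 45·33 = 1485. Match? YES.
Both conditions hold? YES.

YES


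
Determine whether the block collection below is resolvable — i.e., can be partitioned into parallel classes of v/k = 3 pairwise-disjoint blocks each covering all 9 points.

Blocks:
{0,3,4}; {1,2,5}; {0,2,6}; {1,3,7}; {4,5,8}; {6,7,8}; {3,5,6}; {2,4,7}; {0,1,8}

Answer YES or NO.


v = 9, block size k = 3, number of blocks = 9.
For resolvability, blocks must partition into parallel classes of size v/k = 3.
Total blocks must therefore be a multiple of 3: 9 = 3·3 + 0 ⇒ divisible ✓.
Greedy packing gives 3 candidate class(es). Each should be a full parallel class (size 3, covers all 9 points).
  Class 1 (3 blocks): {0,3,4}; {1,2,5}; {6,7,8}. Points covered: [0, 1, 2, 3, 4, 5, 6, 7, 8].
  Class 2 (3 blocks): {0,2,6}; {1,3,7}; {4,5,8}. Points covered: [0, 1, 2, 3, 4, 5, 6, 7, 8].
  Class 3 (3 blocks): {3,5,6}; {2,4,7}; {0,1,8}. Points covered: [0, 1, 2, 3, 4, 5, 6, 7, 8].
All classes full (size 3)? YES. All classes cover every point? YES.
Resolvable? YES.

YES


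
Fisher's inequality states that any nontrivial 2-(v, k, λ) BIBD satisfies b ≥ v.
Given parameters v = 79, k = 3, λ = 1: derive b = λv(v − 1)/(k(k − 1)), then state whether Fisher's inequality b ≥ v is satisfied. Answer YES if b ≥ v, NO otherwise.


b = λv(v − 1)/(k(k − 1)) = 1·79·78/(3·2) = 6162/6 = 1027.
Compare with v = 79: b ≥ v, so Fisher's inequality holds.

YES


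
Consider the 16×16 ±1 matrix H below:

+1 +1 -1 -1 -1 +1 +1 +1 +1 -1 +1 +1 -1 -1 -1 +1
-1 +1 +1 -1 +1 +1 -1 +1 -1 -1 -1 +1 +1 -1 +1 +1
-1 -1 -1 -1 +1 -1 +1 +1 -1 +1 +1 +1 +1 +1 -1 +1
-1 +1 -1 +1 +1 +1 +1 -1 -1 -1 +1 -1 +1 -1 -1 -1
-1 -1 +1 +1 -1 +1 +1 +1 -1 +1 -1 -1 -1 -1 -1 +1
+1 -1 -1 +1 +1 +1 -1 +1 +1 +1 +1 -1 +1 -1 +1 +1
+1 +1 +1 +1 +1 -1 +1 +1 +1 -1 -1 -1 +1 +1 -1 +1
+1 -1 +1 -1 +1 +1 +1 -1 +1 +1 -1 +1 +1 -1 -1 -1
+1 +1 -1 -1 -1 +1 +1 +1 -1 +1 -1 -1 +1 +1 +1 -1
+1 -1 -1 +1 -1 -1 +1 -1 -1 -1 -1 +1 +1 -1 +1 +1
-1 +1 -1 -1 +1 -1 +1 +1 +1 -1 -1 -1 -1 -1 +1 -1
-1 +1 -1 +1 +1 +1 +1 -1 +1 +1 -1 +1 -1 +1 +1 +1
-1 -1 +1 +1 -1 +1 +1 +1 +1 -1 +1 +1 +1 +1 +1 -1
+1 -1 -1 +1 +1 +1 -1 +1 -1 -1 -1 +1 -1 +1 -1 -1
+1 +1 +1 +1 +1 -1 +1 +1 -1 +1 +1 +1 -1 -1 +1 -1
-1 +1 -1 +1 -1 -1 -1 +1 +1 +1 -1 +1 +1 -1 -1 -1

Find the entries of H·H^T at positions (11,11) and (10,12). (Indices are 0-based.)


Row 10 of H: [-1, 1, -1, -1, 1, -1, 1, 1, 1, -1, -1, -1, -1, -1, 1, -1].
Row 11 of H: [-1, 1, -1, 1, 1, 1, 1, -1, 1, 1, -1, 1, -1, 1, 1, 1].
Row 12 of H: [-1, -1, 1, 1, -1, 1, 1, 1, 1, -1, 1, 1, 1, 1, 1, -1].
(H·H^T)[11][11] = Σ_j H[11][j]·H[11][j] = (-1)² + (1)² + (-1)² + (1)² + (1)² + (1)² + (1)² + (-1)² + (1)² + (1)² + (-1)² + (1)² + (-1)² + (1)² + (1)² + (1)² = 1 + 1 + 1 + 1 + 1 + 1 + 1 + 1 + 1 + 1 + 1 + 1 + 1 + 1 + 1 + 1 = 16.
(H·H^T)[10][12] = Σ_j H[10][j]·H[12][j] = (-1)·(-1) + (1)·(-1) + (-1)·(1) + (-1)·(1) + (1)·(-1) + (-1)·(1) + (1)·(1) + (1)·(1) + (1)·(1) + (-1)·(-1) + (-1)·(1) + (-1)·(1) + (-1)·(1) + (-1)·(1) + (1)·(1) + (-1)·(-1) = 1 + -1 + -1 + -1 + -1 + -1 + 1 + 1 + 1 + 1 + -1 + -1 + -1 + -1 + 1 + 1 = -2.
Rows 10 and 12 are not orthogonal (dot product = -2 ≠ 0), so H is not a Hadamard matrix.

(11,11) entry = 16; (10,12) entry = -2.


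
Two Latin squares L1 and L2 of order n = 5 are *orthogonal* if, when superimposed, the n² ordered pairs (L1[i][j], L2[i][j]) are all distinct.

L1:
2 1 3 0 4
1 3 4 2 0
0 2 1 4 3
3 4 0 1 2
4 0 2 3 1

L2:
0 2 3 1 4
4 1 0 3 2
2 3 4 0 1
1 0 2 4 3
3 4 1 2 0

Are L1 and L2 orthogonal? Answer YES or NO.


Form the n² = 25 superimposed pairs (L1[i][j], L2[i][j]), row by row (rows and columns indexed from 0):
row 0: (2,0) (1,2) (3,3) (0,1) (4,4)
row 1: (1,4) (3,1) (4,0) (2,3) (0,2)
row 2: (0,2) (2,3) (1,4) (4,0) (3,1)
row 3: (3,1) (4,0) (0,2) (1,4) (2,3)
row 4: (4,3) (0,4) (2,1) (3,2) (1,0)
Orthogonality requires all 25 pairs distinct.
But the pair (0,2) repeats: cell (1,4) has L1 = 0, L2 = 2, and cell (2,0) has L1 = 0, L2 = 2.
A repeated pair means some other pair never occurs (only 15 distinct pairs out of 25), so the squares are not orthogonal.
Conclusion: NO.

NO


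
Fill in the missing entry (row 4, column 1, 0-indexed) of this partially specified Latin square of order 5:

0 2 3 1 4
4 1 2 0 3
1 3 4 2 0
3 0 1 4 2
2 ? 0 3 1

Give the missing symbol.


Row 4 contains symbols [0, 1, 2, 3] — missing [4].
Column 1 contains symbols [0, 1, 2, 3] — missing [4].
The missing symbol must appear in both missing sets; intersection = [4].
Therefore the hidden value is 4.

Missing value = 4.


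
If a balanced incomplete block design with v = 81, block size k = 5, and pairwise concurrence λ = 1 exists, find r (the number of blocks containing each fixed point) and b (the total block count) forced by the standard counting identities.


Any 2-(v, k, λ) BIBD satisfies two necessary conditions:
  (i)  Each point sits in r blocks, and counting incidences through any fixed point gives r(k − 1) = λ(v − 1), so r = λ(v − 1)/(k − 1).
  (ii) Total incidences bk = vr, so b = vr/k.
Step 1: r = λ(v − 1)/(k − 1) = 1·(81 − 1)/(5 − 1) = 1·80/4 = 80/4 = 20.
Step 2: b = vr/k = 81·20/5 = 1620/5 = 324.
Check integrality: r = 20 ∈ Z ✓, b = 324 ∈ Z ✓.
(These identities are necessary conditions: they determine r and b for any design with these parameters, but do not by themselves prove that one exists.)

r = 20, b = 324.


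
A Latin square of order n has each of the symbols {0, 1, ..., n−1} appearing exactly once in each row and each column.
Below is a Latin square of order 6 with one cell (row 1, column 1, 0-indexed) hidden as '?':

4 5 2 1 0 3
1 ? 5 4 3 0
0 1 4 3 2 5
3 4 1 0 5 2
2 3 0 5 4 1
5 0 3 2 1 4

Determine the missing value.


Row 1 contains symbols [0, 1, 3, 4, 5] — missing [2].
Column 1 contains symbols [0, 1, 3, 4, 5] — missing [2].
The missing symbol must appear in both missing sets; intersection = [2].
Therefore the hidden value is 2.

Missing value = 2.


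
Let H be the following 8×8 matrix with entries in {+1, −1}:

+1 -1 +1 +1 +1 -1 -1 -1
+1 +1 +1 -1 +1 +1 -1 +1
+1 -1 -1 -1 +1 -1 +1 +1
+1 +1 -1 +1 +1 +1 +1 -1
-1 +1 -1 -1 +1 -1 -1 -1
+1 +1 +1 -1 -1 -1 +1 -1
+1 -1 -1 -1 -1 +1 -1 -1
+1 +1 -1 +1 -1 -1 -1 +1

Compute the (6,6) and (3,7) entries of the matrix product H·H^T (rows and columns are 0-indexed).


Row 3 of H: [1, 1, -1, 1, 1, 1, 1, -1].
Row 6 of H: [1, -1, -1, -1, -1, 1, -1, -1].
Row 7 of H: [1, 1, -1, 1, -1, -1, -1, 1].
(H·H^T)[6][6] = Σ_j H[6][j]·H[6][j] = (1)² + (-1)² + (-1)² + (-1)² + (-1)² + (1)² + (-1)² + (-1)² = 1 + 1 + 1 + 1 + 1 + 1 + 1 + 1 = 8.
(H·H^T)[3][7] = Σ_j H[3][j]·H[7][j] = (1)·(1) + (1)·(1) + (-1)·(-1) + (1)·(1) + (1)·(-1) + (1)·(-1) + (1)·(-1) + (-1)·(1) = 1 + 1 + 1 + 1 + -1 + -1 + -1 + -1 = 0.
So rows 3 and 7 are orthogonal; the diagonal entry equals n = 8.

(6,6) entry = 8; (3,7) entry = 0.


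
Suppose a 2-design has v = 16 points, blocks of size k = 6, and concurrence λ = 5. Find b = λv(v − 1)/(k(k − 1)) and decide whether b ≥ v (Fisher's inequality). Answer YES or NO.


b = λv(v − 1)/(k(k − 1)) = 5·16·15/(6·5) = 1200/30 = 40.
Compare with v = 16: b ≥ v, so Fisher's inequality holds.

YES


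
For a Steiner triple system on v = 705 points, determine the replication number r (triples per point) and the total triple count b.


An STS(v) is a 2-(v, 3, 1) BIBD: block size k = 3, λ = 1.
Replication: r(k − 1) = λ(v − 1) ⇒ r·2 = 705 − 1 = 704 ⇒ r = 352.
Block count: bk = vr ⇒ b·3 = 705·352 = 248160 ⇒ b = 82720.

r = 352, b = 82720.


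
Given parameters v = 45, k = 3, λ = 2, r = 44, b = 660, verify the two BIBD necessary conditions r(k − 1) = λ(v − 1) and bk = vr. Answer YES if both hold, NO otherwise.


Condition (i): r(k − 1) = 44·2 = 88; λ(v − 1) = 2·44 = 88. Match? YES.
Condition (ii): bk = 660·3 = 1980; vr = 45·44 = 1980. Match? YES.
Both conditions hold? YES.

YES


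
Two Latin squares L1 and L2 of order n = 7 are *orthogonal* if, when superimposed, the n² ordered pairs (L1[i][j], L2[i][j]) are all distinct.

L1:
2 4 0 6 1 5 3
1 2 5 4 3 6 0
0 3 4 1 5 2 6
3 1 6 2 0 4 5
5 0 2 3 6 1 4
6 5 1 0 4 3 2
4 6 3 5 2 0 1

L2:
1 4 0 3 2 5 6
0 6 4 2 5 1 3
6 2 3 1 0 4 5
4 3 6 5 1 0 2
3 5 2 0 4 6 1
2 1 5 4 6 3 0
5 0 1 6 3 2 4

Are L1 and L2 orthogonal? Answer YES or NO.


Form the n² = 49 superimposed pairs (L1[i][j], L2[i][j]), row by row (rows and columns indexed from 0):
row 0: (2,1) (4,4) (0,0) (6,3) (1,2) (5,5) (3,6)
row 1: (1,0) (2,6) (5,4) (4,2) (3,5) (6,1) (0,3)
row 2: (0,6) (3,2) (4,3) (1,1) (5,0) (2,4) (6,5)
row 3: (3,4) (1,3) (6,6) (2,5) (0,1) (4,0) (5,2)
row 4: (5,3) (0,5) (2,2) (3,0) (6,4) (1,6) (4,1)
row 5: (6,2) (5,1) (1,5) (0,4) (4,6) (3,3) (2,0)
row 6: (4,5) (6,0) (3,1) (5,6) (2,3) (0,2) (1,4)
Orthogonality requires all 49 pairs distinct.
Check by first coordinate: for each symbol s of L1, list the L2 entries in the n cells where L1 = s; they must all differ.
  L1 = 0: L2 entries (in reading order) 0, 3, 6, 1, 5, 4, 2 — all 7 distinct ✓
  L1 = 1: L2 entries (in reading order) 2, 0, 1, 3, 6, 5, 4 — all 7 distinct ✓
  L1 = 2: L2 entries (in reading order) 1, 6, 4, 5, 2, 0, 3 — all 7 distinct ✓
  L1 = 3: L2 entries (in reading order) 6, 5, 2, 4, 0, 3, 1 — all 7 distinct ✓
  L1 = 4: L2 entries (in reading order) 4, 2, 3, 0, 1, 6, 5 — all 7 distinct ✓
  L1 = 5: L2 entries (in reading order) 5, 4, 0, 2, 3, 1, 6 — all 7 distinct ✓
  L1 = 6: L2 entries (in reading order) 3, 1, 5, 6, 4, 2, 0 — all 7 distinct ✓
Every symbol of L1 meets every symbol of L2 exactly once, so all 49 pairs are distinct (49 of 49).
Conclusion: YES.

YES


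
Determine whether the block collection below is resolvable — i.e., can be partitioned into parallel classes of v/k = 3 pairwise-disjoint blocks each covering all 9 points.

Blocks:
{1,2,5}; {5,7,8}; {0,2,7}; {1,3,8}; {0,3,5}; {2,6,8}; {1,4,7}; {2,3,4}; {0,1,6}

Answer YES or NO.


v = 9, block size k = 3, number of blocks = 9.
For resolvability, blocks must partition into parallel classes of size v/k = 3.
Total blocks must therefore be a multiple of 3: 9 = 3·3 + 0 ⇒ divisible ✓.
Consider block {1,2,5}. It intersects every other block in the collection, so no parallel class of size 3 can contain it.
Since every block must belong to some parallel class in a resolution, the collection cannot be partitioned into parallel classes.
Resolvable? NO.

NO


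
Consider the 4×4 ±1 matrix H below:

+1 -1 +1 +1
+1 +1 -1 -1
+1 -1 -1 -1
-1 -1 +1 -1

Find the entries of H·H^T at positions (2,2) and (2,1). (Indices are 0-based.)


Row 1 of H: [1, 1, -1, -1].
Row 2 of H: [1, -1, -1, -1].
(H·H^T)[2][2] = Σ_j H[2][j]·H[2][j] = (1)² + (-1)² + (-1)² + (-1)² = 1 + 1 + 1 + 1 = 4.
(H·H^T)[2][1] = Σ_j H[2][j]·H[1][j] = (1)·(1) + (-1)·(1) + (-1)·(-1) + (-1)·(-1) = 1 + -1 + 1 + 1 = 2.
Rows 2 and 1 are not orthogonal (dot product = 2 ≠ 0), so H is not a Hadamard matrix.

(2,2) entry = 4; (2,1) entry = 2.


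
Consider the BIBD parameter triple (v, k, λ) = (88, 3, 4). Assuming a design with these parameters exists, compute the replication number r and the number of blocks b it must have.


Any 2-(v, k, λ) BIBD satisfies two necessary conditions:
  (i)  Each point sits in r blocks, and counting incidences through any fixed point gives r(k − 1) = λ(v − 1), so r = λ(v − 1)/(k − 1).
  (ii) Total incidences bk = vr, so b = vr/k.
Step 1: r = λ(v − 1)/(k − 1) = 4·(88 − 1)/(3 − 1) = 4·87/2 = 348/2 = 174.
Step 2: b = vr/k = 88·174/3 = 15312/3 = 5104.
Check integrality: r = 174 ∈ Z ✓, b = 5104 ∈ Z ✓.
(These identities are necessary conditions: they determine r and b for any design with these parameters, but do not by themselves prove that one exists.)

r = 174, b = 5104.


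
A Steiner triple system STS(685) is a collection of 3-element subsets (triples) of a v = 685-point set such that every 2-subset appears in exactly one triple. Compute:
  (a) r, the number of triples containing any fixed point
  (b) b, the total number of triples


An STS(v) is a 2-(v, 3, 1) BIBD: block size k = 3, λ = 1.
Replication: r(k − 1) = λ(v − 1) ⇒ r·2 = 685 − 1 = 684 ⇒ r = 342.
Block count: b = v(v − 1)/6 = 685·684/6 = 468540/6 = 78090.
(Check via bk = vr: 78090·3 = 234270 = 685·342 = 234270 ✓.)

r = 342, b = 78090.
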